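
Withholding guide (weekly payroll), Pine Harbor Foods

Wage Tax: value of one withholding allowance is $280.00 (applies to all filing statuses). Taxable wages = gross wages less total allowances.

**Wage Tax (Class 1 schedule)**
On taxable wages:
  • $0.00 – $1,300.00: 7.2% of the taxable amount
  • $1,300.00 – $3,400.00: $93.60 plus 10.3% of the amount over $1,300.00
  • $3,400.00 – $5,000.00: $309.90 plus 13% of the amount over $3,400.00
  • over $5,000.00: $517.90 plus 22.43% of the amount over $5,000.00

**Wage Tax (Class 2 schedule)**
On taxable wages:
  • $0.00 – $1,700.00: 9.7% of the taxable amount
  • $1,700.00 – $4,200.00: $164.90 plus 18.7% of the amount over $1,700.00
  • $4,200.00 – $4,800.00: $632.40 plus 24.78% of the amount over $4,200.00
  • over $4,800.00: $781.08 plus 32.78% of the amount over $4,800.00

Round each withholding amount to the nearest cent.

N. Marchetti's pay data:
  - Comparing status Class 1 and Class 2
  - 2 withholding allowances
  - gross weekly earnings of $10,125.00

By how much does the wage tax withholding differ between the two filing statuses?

Wage Tax (Class 1): taxable = $10,125.00 − 2×$280.00 = $9,565.00
  $517.90 + 22.43% × ($9,565.00 − $5,000.00) = $517.90 + 22.43% × $4,565.00 = $1,541.83
Wage Tax (Class 2): taxable = $10,125.00 − 2×$280.00 = $9,565.00
  $781.08 + 32.78% × ($9,565.00 − $4,800.00) = $781.08 + 32.78% × $4,765.00 = $2,343.05
Difference: |$1,541.83 − $2,343.05| = $801.22 (higher under Class 2)

$801.22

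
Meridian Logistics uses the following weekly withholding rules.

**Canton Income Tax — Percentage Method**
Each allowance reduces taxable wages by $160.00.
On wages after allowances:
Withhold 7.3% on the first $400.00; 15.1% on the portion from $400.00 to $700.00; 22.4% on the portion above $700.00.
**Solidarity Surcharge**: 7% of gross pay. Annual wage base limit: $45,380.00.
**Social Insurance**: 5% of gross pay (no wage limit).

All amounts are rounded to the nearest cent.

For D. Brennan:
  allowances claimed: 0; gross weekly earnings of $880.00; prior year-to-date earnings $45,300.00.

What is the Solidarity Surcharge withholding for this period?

Solidarity Surcharge: cap $45,380.00 − YTD $45,300.00 = $80.00 subject; 7% × $80.00 = $5.60

$5.60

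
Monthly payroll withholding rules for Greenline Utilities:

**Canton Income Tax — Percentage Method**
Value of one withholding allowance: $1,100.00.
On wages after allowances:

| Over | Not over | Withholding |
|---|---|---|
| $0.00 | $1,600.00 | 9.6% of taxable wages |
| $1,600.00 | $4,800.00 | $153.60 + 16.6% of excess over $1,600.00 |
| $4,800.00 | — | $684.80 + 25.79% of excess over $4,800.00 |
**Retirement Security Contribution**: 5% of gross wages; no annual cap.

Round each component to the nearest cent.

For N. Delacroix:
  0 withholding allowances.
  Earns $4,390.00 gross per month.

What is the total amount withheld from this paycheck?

$836.24

Canton Income Tax: taxable = $4,390.00
  $153.60 + 16.6% × ($4,390.00 − $1,600.00) = $153.60 + 16.6% × $2,790.00 = $616.74
Retirement Security Contribution: 5% × $4,390.00 = $219.50
Total: $616.74 + $219.50 = $836.24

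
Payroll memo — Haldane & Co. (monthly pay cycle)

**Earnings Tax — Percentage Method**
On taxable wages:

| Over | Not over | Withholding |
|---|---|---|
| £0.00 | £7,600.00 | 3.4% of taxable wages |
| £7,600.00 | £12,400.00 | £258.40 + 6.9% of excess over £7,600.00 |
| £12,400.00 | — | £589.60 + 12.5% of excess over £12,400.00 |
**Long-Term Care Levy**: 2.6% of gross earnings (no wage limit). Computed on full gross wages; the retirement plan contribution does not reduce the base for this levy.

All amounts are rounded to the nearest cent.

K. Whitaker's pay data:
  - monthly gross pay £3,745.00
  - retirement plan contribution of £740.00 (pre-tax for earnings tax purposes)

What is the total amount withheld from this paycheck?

£199.54

Earnings Tax: taxable = £3,745.00 − £740.00 = £3,005.00
  3.4% × £3,005.00 = £102.17
Long-Term Care Levy: 2.6% × £3,745.00 = £97.37
Total: £102.17 + £97.37 = £199.54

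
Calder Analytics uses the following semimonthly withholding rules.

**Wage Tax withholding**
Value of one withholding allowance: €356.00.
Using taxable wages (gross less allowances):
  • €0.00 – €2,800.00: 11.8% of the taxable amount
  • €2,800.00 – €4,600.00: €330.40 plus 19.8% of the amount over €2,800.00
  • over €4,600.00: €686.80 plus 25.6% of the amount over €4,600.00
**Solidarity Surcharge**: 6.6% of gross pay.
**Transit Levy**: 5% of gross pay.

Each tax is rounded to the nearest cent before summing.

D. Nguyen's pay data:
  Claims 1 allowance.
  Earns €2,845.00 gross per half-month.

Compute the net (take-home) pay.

Wage Tax: taxable = €2,845.00 − 1×€356.00 = €2,489.00
  11.8% × €2,489.00 = €293.70
Solidarity Surcharge: 6.6% × €2,845.00 = €187.77
Transit Levy: 5% × €2,845.00 = €142.25
Total withheld: €293.70 + €187.77 + €142.25 = €623.72
Net pay: €2,845.00 − €623.72 = €2,221.28

€2,221.28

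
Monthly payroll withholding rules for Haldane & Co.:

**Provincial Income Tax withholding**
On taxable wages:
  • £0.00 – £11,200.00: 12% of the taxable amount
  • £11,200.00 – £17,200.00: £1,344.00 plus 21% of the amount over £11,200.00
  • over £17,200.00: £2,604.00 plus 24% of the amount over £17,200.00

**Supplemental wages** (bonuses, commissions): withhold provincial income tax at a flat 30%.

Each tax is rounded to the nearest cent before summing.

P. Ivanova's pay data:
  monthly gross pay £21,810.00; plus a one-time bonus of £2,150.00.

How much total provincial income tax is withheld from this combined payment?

£4,355.40

Provincial Income Tax: taxable = £21,810.00
  £2,604.00 + 24% × (£21,810.00 − £17,200.00) = £2,604.00 + 24% × £4,610.00 = £3,710.40
Supplemental (30% flat on bonus): 30% × £2,150.00 = £645.00
Total provincial income tax: £3,710.40 + £645.00 = £4,355.40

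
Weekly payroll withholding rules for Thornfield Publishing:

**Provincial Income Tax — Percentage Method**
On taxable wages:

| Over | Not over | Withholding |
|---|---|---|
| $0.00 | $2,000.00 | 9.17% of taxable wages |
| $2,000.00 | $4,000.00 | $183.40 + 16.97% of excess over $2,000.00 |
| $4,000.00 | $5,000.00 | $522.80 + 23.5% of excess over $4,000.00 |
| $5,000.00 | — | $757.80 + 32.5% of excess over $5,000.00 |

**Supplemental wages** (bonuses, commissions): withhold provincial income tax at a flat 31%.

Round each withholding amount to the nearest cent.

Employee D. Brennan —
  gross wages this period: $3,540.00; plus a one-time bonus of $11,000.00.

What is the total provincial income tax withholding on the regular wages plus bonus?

Provincial Income Tax: taxable = $3,540.00
  $183.40 + 16.97% × ($3,540.00 − $2,000.00) = $183.40 + 16.97% × $1,540.00 = $444.74
Supplemental (31% flat on bonus): 31% × $11,000.00 = $3,410.00
Total provincial income tax: $444.74 + $3,410.00 = $3,854.74

$3,854.74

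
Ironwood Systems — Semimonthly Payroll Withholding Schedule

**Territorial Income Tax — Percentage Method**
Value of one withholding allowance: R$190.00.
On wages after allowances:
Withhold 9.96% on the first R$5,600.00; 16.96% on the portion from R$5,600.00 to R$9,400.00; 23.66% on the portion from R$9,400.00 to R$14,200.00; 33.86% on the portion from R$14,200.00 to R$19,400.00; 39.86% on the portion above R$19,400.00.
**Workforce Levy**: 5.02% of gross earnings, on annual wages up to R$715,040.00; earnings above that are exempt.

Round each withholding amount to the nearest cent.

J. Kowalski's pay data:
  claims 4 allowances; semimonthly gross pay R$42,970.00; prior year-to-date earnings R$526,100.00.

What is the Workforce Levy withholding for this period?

Workforce Levy: 5.02% × R$42,970.00 = R$2,157.09

R$2,157.09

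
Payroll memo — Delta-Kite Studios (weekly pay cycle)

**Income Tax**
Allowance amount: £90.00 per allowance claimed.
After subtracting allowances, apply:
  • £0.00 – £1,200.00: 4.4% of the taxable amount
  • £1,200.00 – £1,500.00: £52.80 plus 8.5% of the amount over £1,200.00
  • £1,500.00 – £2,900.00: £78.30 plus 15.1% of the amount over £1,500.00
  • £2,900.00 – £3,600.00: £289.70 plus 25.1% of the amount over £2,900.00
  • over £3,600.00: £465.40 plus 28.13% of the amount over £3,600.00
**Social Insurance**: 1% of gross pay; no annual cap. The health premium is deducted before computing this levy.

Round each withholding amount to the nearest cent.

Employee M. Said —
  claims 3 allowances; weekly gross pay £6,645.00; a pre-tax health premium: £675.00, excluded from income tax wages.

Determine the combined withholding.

Income Tax: taxable = £6,645.00 − £675.00 − 3×£90.00 = £5,700.00
  £465.40 + 28.13% × (£5,700.00 − £3,600.00) = £465.40 + 28.13% × £2,100.00 = £1,056.13
Social Insurance: 1% × £5,970.00 = £59.70
Total: £1,056.13 + £59.70 = £1,115.83

£1,115.83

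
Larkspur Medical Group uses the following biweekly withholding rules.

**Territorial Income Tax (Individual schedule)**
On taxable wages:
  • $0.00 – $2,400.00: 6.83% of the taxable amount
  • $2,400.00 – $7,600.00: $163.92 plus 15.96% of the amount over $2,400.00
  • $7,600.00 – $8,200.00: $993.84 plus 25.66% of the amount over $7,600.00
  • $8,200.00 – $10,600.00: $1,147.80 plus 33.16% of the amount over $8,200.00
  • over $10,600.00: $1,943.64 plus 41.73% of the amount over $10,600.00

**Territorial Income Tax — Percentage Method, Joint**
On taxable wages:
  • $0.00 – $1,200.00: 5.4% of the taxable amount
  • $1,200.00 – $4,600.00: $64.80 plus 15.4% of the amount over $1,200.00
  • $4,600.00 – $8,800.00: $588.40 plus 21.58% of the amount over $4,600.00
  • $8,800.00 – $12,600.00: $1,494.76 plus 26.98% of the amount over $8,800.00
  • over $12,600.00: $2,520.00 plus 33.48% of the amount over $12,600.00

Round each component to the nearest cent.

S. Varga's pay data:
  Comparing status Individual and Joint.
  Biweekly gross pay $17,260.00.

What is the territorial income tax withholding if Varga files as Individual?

Territorial Income Tax (Individual): taxable = $17,260.00
  $1,943.64 + 41.73% × ($17,260.00 − $10,600.00) = $1,943.64 + 41.73% × $6,660.00 = $4,722.86

$4,722.86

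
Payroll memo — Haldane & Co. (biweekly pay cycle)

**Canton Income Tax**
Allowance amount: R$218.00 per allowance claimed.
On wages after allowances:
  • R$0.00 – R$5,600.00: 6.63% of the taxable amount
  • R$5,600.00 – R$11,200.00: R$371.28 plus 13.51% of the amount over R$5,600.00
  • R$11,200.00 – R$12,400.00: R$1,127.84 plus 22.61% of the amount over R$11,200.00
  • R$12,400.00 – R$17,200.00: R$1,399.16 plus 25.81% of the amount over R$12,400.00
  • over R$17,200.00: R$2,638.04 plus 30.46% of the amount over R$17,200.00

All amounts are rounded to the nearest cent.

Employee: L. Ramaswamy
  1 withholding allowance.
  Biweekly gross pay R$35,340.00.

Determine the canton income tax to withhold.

Canton Income Tax: taxable = R$35,340.00 − 1×R$218.00 = R$35,122.00
  R$2,638.04 + 30.46% × (R$35,122.00 − R$17,200.00) = R$2,638.04 + 30.46% × R$17,922.00 = R$8,097.08

R$8,097.08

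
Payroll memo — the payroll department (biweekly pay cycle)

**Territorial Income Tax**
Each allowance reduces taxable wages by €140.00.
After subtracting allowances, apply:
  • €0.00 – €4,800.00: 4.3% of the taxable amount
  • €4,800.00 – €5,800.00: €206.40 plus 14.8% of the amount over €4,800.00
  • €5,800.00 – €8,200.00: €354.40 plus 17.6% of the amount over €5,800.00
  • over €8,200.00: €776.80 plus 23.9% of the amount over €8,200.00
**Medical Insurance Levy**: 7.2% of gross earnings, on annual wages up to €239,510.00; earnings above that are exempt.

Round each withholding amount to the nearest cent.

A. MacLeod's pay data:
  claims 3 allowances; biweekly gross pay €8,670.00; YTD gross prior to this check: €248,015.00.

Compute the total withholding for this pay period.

Territorial Income Tax: taxable = €8,670.00 − 3×€140.00 = €8,250.00
  €776.80 + 23.9% × (€8,250.00 − €8,200.00) = €776.80 + 23.9% × €50.00 = €788.75
Medical Insurance Levy: YTD €248,015.00 ≥ cap €239,510.00 → €0.00
Total: €788.75 + €0.00 = €788.75

€788.75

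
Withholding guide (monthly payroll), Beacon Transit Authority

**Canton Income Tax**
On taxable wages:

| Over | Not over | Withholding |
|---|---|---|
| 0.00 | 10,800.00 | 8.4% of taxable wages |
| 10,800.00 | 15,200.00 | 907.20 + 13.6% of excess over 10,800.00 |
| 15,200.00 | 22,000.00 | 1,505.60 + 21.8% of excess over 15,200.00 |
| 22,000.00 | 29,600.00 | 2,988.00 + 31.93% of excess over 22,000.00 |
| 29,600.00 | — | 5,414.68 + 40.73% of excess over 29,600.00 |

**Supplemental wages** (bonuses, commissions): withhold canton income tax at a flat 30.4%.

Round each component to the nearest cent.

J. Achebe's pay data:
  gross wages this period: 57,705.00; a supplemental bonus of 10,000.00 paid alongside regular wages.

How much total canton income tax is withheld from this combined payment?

Canton Income Tax: taxable = 57,705.00
  5,414.68 + 40.73% × (57,705.00 − 29,600.00) = 5,414.68 + 40.73% × 28,105.00 = 16,861.85
Supplemental (30.4% flat on bonus): 30.4% × 10,000.00 = 3,040.00
Total canton income tax: 16,861.85 + 3,040.00 = 19,901.85

19,901.85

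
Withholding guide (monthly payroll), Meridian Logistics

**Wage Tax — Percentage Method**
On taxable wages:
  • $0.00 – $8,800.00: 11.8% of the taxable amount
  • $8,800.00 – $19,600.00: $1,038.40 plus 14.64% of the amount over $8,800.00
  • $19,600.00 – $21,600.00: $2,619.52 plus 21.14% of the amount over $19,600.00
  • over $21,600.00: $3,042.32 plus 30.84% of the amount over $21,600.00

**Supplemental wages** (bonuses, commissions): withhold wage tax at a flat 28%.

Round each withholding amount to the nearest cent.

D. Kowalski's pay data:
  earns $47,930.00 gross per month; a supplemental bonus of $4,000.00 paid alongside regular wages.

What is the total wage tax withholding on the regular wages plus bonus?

Wage Tax: taxable = $47,930.00
  $3,042.32 + 30.84% × ($47,930.00 − $21,600.00) = $3,042.32 + 30.84% × $26,330.00 = $11,162.49
Supplemental (28% flat on bonus): 28% × $4,000.00 = $1,120.00
Total wage tax: $11,162.49 + $1,120.00 = $12,282.49

$12,282.49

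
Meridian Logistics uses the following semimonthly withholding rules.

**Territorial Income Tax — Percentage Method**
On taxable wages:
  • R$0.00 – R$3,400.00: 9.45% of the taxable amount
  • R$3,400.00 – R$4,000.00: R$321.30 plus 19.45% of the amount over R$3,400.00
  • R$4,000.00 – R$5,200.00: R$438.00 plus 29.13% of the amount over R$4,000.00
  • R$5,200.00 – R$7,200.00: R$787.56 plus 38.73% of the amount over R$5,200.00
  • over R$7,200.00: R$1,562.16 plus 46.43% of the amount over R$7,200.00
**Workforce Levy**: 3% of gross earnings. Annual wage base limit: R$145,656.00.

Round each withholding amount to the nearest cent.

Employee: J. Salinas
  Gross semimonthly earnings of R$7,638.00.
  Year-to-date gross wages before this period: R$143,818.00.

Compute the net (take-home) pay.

R$5,817.34

Territorial Income Tax: taxable = R$7,638.00
  R$1,562.16 + 46.43% × (R$7,638.00 − R$7,200.00) = R$1,562.16 + 46.43% × R$438.00 = R$1,765.52
Workforce Levy: cap R$145,656.00 − YTD R$143,818.00 = R$1,838.00 subject; 3% × R$1,838.00 = R$55.14
Total withheld: R$1,765.52 + R$55.14 = R$1,820.66
Net pay: R$7,638.00 − R$1,820.66 = R$5,817.34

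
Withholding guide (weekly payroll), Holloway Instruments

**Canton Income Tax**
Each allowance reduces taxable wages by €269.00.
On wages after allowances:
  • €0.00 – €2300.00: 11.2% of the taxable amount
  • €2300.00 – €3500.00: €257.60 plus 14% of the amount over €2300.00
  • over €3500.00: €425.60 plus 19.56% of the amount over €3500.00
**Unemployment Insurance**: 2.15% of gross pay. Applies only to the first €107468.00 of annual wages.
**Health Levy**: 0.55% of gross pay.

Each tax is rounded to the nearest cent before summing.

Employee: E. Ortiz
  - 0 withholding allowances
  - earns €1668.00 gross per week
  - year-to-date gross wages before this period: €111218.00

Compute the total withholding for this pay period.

€195.99

Canton Income Tax: taxable = €1668.00
  11.2% × €1668.00 = €186.82
Unemployment Insurance: YTD €111218.00 ≥ cap €107468.00 → €0.00
Health Levy: 0.55% × €1668.00 = €9.17
Total: €186.82 + €0.00 + €9.17 = €195.99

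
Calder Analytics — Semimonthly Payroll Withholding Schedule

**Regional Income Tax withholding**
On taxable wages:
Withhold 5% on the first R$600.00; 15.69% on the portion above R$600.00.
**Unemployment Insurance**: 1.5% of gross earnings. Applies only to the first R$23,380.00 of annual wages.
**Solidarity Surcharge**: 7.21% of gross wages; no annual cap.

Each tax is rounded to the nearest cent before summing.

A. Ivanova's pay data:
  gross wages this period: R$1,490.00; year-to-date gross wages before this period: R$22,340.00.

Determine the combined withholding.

R$292.67

Regional Income Tax: taxable = R$1,490.00
  R$30.00 + 15.69% × (R$1,490.00 − R$600.00) = R$30.00 + 15.69% × R$890.00 = R$169.64
Unemployment Insurance: cap R$23,380.00 − YTD R$22,340.00 = R$1,040.00 subject; 1.5% × R$1,040.00 = R$15.60
Solidarity Surcharge: 7.21% × R$1,490.00 = R$107.43
Total: R$169.64 + R$15.60 + R$107.43 = R$292.67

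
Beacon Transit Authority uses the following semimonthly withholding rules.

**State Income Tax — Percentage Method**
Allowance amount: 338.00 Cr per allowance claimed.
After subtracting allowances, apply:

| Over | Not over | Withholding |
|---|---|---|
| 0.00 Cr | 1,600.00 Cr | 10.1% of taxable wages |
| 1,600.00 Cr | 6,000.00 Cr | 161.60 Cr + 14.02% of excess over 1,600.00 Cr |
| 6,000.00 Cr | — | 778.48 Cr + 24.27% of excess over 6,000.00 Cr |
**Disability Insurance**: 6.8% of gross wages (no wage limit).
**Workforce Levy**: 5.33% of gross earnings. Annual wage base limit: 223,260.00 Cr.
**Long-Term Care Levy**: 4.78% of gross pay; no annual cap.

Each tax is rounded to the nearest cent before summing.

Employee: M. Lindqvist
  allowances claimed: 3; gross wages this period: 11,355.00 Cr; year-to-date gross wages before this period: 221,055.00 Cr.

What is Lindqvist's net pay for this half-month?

State Income Tax: taxable = 11,355.00 Cr − 3×338.00 Cr = 10,341.00 Cr
  778.48 Cr + 24.27% × (10,341.00 Cr − 6,000.00 Cr) = 778.48 Cr + 24.27% × 4,341.00 Cr = 1,832.04 Cr
Disability Insurance: 6.8% × 11,355.00 Cr = 772.14 Cr
Workforce Levy: cap 223,260.00 Cr − YTD 221,055.00 Cr = 2,205.00 Cr subject; 5.33% × 2,205.00 Cr = 117.53 Cr
Long-Term Care Levy: 4.78% × 11,355.00 Cr = 542.77 Cr
Total withheld: 1,832.04 Cr + 772.14 Cr + 117.53 Cr + 542.77 Cr = 3,264.48 Cr
Net pay: 11,355.00 Cr − 3,264.48 Cr = 8,090.52 Cr

8,090.52 Cr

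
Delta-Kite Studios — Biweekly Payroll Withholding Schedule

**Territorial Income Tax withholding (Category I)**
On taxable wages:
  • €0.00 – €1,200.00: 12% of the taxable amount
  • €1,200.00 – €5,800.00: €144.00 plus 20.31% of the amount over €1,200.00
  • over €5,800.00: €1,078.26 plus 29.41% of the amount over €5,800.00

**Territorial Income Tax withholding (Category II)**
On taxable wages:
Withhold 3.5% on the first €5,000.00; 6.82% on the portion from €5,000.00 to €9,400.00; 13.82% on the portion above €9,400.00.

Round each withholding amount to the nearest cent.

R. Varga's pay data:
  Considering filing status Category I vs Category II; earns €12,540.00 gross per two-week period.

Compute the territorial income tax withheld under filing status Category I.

€3,060.49

Territorial Income Tax (Category I): taxable = €12,540.00
  €1,078.26 + 29.41% × (€12,540.00 − €5,800.00) = €1,078.26 + 29.41% × €6,740.00 = €3,060.49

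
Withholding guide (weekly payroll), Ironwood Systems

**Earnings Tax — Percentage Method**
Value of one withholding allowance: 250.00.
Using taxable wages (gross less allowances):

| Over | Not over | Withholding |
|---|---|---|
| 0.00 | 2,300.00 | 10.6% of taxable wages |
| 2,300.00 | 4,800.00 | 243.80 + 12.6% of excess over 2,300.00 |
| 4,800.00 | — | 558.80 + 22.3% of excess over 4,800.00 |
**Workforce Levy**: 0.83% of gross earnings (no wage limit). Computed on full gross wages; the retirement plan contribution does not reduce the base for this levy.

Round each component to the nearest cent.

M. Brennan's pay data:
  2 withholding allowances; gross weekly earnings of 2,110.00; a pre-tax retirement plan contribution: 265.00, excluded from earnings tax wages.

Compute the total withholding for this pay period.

Earnings Tax: taxable = 2,110.00 − 265.00 − 2×250.00 = 1,345.00
  10.6% × 1,345.00 = 142.57
Workforce Levy: 0.83% × 2,110.00 = 17.51
Total: 142.57 + 17.51 = 160.08

160.08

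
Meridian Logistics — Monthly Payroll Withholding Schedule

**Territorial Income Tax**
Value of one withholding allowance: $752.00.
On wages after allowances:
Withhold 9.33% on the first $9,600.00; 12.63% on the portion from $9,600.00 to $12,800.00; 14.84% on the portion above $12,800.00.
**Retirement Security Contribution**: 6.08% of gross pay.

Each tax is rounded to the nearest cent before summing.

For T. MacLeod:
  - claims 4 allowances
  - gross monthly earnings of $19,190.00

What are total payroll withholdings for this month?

Territorial Income Tax: taxable = $19,190.00 − 4×$752.00 = $16,182.00
  $1,299.84 + 14.84% × ($16,182.00 − $12,800.00) = $1,299.84 + 14.84% × $3,382.00 = $1,801.73
Retirement Security Contribution: 6.08% × $19,190.00 = $1,166.75
Total: $1,801.73 + $1,166.75 = $2,968.48

$2,968.48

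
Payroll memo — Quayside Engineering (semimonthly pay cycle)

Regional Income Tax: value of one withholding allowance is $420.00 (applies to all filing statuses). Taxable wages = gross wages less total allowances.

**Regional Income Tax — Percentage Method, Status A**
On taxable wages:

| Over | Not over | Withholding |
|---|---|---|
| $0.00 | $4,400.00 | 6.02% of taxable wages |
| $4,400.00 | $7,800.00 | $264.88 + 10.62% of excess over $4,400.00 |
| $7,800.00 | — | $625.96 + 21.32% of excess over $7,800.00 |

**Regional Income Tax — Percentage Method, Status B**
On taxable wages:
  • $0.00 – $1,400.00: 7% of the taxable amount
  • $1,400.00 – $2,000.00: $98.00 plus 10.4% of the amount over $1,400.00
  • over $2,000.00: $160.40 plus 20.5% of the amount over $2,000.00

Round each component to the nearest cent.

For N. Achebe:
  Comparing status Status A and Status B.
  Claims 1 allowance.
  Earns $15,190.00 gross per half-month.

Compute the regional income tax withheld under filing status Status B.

Regional Income Tax (Status B): taxable = $15,190.00 − 1×$420.00 = $14,770.00
  $160.40 + 20.5% × ($14,770.00 − $2,000.00) = $160.40 + 20.5% × $12,770.00 = $2,778.25

$2,778.25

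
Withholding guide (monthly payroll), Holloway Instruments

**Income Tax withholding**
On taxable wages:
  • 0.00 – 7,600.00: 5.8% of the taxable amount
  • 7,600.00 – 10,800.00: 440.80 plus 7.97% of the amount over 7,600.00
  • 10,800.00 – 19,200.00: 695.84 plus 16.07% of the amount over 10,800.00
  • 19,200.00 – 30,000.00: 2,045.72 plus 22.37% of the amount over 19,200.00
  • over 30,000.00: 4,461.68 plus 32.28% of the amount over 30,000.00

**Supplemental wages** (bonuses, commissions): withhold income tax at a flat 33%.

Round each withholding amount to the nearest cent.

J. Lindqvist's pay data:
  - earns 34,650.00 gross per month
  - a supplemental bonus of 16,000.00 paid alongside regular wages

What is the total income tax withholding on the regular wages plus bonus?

11,242.70

Income Tax: taxable = 34,650.00
  4,461.68 + 32.28% × (34,650.00 − 30,000.00) = 4,461.68 + 32.28% × 4,650.00 = 5,962.70
Supplemental (33% flat on bonus): 33% × 16,000.00 = 5,280.00
Total income tax: 5,962.70 + 5,280.00 = 11,242.70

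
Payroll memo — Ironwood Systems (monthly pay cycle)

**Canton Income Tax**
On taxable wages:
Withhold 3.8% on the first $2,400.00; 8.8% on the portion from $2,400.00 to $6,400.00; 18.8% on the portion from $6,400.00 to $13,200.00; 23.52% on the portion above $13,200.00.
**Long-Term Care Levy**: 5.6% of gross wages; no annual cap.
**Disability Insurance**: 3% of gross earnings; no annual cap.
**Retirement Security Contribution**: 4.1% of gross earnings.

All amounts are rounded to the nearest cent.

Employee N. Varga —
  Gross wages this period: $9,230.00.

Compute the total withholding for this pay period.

Canton Income Tax: taxable = $9,230.00
  $443.20 + 18.8% × ($9,230.00 − $6,400.00) = $443.20 + 18.8% × $2,830.00 = $975.24
Long-Term Care Levy: 5.6% × $9,230.00 = $516.88
Disability Insurance: 3% × $9,230.00 = $276.90
Retirement Security Contribution: 4.1% × $9,230.00 = $378.43
Total: $975.24 + $516.88 + $276.90 + $378.43 = $2,147.45

$2,147.45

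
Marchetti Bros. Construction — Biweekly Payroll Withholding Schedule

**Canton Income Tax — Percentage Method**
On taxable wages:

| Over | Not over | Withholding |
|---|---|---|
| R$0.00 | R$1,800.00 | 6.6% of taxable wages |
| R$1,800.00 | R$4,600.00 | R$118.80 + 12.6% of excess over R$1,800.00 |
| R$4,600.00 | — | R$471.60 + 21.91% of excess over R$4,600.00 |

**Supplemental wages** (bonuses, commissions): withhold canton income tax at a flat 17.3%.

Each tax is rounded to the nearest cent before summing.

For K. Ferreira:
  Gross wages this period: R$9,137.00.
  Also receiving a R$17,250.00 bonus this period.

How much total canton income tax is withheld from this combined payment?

Canton Income Tax: taxable = R$9,137.00
  R$471.60 + 21.91% × (R$9,137.00 − R$4,600.00) = R$471.60 + 21.91% × R$4,537.00 = R$1,465.66
Supplemental (17.3% flat on bonus): 17.3% × R$17,250.00 = R$2,984.25
Total canton income tax: R$1,465.66 + R$2,984.25 = R$4,449.91

R$4,449.91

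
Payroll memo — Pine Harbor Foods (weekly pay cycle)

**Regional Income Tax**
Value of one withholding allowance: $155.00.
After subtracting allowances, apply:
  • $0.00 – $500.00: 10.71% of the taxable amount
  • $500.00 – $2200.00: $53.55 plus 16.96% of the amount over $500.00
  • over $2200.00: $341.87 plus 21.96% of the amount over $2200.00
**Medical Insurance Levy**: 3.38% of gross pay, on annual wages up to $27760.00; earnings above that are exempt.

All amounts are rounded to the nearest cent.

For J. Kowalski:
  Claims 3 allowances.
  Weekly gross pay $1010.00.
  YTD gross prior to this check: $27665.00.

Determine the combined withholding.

$64.39

Regional Income Tax: taxable = $1010.00 − 3×$155.00 = $545.00
  $53.55 + 16.96% × ($545.00 − $500.00) = $53.55 + 16.96% × $45.00 = $61.18
Medical Insurance Levy: cap $27760.00 − YTD $27665.00 = $95.00 subject; 3.38% × $95.00 = $3.21
Total: $61.18 + $3.21 = $64.39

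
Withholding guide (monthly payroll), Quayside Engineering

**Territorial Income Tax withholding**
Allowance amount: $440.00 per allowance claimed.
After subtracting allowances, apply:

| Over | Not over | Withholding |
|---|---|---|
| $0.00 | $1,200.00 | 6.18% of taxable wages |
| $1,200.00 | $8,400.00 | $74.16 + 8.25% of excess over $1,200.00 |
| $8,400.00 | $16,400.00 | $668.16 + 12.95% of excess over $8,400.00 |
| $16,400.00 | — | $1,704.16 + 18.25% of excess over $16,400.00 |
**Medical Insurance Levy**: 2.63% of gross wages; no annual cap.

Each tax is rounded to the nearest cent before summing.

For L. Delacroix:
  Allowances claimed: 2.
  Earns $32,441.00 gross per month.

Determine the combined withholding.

$5,324.24

Territorial Income Tax: taxable = $32,441.00 − 2×$440.00 = $31,561.00
  $1,704.16 + 18.25% × ($31,561.00 − $16,400.00) = $1,704.16 + 18.25% × $15,161.00 = $4,471.04
Medical Insurance Levy: 2.63% × $32,441.00 = $853.20
Total: $4,471.04 + $853.20 = $5,324.24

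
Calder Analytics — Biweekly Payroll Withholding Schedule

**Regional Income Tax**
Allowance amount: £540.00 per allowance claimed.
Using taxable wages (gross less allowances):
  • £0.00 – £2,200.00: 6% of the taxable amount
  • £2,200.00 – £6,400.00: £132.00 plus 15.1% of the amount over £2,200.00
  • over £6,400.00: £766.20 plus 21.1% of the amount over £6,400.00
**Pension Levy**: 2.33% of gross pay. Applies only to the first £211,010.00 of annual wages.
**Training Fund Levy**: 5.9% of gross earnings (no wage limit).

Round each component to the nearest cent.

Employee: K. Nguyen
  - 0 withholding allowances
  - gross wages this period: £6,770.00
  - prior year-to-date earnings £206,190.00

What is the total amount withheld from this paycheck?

£1,356.01

Regional Income Tax: taxable = £6,770.00
  £766.20 + 21.1% × (£6,770.00 − £6,400.00) = £766.20 + 21.1% × £370.00 = £844.27
Pension Levy: cap £211,010.00 − YTD £206,190.00 = £4,820.00 subject; 2.33% × £4,820.00 = £112.31
Training Fund Levy: 5.9% × £6,770.00 = £399.43
Total: £844.27 + £112.31 + £399.43 = £1,356.01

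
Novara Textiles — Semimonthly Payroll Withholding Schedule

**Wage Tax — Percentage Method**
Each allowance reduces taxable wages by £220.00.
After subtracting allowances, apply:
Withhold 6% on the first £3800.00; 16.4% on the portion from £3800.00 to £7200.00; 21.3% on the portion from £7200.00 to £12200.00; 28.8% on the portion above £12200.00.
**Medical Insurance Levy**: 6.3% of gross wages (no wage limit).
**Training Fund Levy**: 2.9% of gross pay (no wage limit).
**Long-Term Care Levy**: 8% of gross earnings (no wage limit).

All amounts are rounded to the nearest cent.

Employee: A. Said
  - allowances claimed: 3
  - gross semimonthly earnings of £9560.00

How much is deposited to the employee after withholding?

Wage Tax: taxable = £9560.00 − 3×£220.00 = £8900.00
  £785.60 + 21.3% × (£8900.00 − £7200.00) = £785.60 + 21.3% × £1700.00 = £1147.70
Medical Insurance Levy: 6.3% × £9560.00 = £602.28
Training Fund Levy: 2.9% × £9560.00 = £277.24
Long-Term Care Levy: 8% × £9560.00 = £764.80
Total withheld: £1147.70 + £602.28 + £277.24 + £764.80 = £2792.02
Net pay: £9560.00 − £2792.02 = £6767.98

£6767.98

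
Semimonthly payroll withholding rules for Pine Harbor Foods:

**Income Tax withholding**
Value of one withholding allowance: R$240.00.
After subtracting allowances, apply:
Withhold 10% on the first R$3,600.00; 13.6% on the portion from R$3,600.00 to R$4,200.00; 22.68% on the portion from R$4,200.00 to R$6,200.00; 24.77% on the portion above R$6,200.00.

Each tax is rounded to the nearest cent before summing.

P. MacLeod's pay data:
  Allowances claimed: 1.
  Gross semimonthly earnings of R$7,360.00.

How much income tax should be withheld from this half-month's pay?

Income Tax: taxable = R$7,360.00 − 1×R$240.00 = R$7,120.00
  R$895.20 + 24.77% × (R$7,120.00 − R$6,200.00) = R$895.20 + 24.77% × R$920.00 = R$1,123.08

R$1,123.08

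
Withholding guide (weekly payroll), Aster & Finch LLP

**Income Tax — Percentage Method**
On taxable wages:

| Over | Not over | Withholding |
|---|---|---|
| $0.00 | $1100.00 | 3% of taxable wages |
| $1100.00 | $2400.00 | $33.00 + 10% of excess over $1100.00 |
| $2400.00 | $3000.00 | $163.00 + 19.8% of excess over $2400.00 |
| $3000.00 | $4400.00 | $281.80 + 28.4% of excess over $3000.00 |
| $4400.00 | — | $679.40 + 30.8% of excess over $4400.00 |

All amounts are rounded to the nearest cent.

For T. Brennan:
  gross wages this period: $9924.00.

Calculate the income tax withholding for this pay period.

$2380.79

Income Tax: taxable = $9924.00
  $679.40 + 30.8% × ($9924.00 − $4400.00) = $679.40 + 30.8% × $5524.00 = $2380.79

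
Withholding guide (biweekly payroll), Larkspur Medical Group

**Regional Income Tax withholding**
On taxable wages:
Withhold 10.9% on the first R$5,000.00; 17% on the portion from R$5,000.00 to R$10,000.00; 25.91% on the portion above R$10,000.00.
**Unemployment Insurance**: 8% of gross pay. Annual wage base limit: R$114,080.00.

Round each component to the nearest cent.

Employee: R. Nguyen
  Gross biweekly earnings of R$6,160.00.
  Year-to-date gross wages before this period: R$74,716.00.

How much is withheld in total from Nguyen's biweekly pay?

Regional Income Tax: taxable = R$6,160.00
  R$545.00 + 17% × (R$6,160.00 − R$5,000.00) = R$545.00 + 17% × R$1,160.00 = R$742.20
Unemployment Insurance: 8% × R$6,160.00 = R$492.80
Total: R$742.20 + R$492.80 = R$1,235.00

R$1,235.00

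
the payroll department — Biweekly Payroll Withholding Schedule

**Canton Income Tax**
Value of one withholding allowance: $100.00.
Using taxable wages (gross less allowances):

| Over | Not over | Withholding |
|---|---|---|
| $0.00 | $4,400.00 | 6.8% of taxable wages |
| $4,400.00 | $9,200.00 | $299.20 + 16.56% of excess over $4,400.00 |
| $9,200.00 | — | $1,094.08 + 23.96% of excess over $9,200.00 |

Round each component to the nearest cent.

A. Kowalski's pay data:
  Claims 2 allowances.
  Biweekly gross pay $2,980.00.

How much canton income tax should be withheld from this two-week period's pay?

Canton Income Tax: taxable = $2,980.00 − 2×$100.00 = $2,780.00
  6.8% × $2,780.00 = $189.04

$189.04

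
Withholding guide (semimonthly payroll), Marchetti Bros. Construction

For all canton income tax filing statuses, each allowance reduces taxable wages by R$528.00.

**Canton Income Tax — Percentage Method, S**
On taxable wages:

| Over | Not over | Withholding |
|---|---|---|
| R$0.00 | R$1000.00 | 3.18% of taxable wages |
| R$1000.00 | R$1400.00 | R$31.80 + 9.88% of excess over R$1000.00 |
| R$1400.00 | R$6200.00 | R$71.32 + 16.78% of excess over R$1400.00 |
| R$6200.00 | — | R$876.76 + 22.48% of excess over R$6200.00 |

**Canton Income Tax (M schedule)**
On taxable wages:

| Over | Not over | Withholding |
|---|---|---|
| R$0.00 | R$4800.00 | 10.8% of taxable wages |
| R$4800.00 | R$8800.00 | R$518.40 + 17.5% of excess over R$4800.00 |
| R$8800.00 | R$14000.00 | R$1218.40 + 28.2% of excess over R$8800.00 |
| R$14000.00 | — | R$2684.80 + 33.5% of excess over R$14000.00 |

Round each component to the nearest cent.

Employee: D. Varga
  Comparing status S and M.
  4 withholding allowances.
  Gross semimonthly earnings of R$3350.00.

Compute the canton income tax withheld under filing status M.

R$133.70

Canton Income Tax (M): taxable = R$3350.00 − 4×R$528.00 = R$1238.00
  10.8% × R$1238.00 = R$133.70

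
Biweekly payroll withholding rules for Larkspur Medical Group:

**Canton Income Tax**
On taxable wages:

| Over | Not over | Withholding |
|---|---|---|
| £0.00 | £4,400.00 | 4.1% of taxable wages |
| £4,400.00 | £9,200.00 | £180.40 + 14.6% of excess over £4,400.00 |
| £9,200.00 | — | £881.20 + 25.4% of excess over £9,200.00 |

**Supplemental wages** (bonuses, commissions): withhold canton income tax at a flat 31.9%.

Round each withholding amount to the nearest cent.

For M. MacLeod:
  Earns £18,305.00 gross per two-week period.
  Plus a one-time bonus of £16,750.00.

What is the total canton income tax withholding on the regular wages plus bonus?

£8,537.12

Canton Income Tax: taxable = £18,305.00
  £881.20 + 25.4% × (£18,305.00 − £9,200.00) = £881.20 + 25.4% × £9,105.00 = £3,193.87
Supplemental (31.9% flat on bonus): 31.9% × £16,750.00 = £5,343.25
Total canton income tax: £3,193.87 + £5,343.25 = £8,537.12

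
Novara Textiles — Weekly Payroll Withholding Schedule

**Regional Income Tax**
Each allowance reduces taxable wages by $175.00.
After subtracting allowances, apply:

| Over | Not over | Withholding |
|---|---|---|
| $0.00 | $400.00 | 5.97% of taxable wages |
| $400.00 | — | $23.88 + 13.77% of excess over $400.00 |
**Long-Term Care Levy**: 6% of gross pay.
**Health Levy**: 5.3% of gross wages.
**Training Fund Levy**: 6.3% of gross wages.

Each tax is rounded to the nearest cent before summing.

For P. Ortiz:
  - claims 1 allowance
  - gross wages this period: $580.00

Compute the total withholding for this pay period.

$126.65

Regional Income Tax: taxable = $580.00 − 1×$175.00 = $405.00
  $23.88 + 13.77% × ($405.00 − $400.00) = $23.88 + 13.77% × $5.00 = $24.57
Long-Term Care Levy: 6% × $580.00 = $34.80
Health Levy: 5.3% × $580.00 = $30.74
Training Fund Levy: 6.3% × $580.00 = $36.54
Total: $24.57 + $34.80 + $30.74 + $36.54 = $126.65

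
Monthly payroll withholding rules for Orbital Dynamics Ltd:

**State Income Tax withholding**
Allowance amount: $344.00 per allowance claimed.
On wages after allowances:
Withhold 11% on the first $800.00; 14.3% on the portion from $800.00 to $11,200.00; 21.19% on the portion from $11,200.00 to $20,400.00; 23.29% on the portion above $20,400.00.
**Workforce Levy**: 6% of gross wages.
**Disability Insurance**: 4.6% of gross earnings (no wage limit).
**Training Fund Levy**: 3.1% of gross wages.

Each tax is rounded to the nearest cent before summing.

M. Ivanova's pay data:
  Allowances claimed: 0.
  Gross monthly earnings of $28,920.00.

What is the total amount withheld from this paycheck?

$9,471.03

State Income Tax: taxable = $28,920.00
  $3,524.68 + 23.29% × ($28,920.00 − $20,400.00) = $3,524.68 + 23.29% × $8,520.00 = $5,508.99
Workforce Levy: 6% × $28,920.00 = $1,735.20
Disability Insurance: 4.6% × $28,920.00 = $1,330.32
Training Fund Levy: 3.1% × $28,920.00 = $896.52
Total: $5,508.99 + $1,735.20 + $1,330.32 + $896.52 = $9,471.03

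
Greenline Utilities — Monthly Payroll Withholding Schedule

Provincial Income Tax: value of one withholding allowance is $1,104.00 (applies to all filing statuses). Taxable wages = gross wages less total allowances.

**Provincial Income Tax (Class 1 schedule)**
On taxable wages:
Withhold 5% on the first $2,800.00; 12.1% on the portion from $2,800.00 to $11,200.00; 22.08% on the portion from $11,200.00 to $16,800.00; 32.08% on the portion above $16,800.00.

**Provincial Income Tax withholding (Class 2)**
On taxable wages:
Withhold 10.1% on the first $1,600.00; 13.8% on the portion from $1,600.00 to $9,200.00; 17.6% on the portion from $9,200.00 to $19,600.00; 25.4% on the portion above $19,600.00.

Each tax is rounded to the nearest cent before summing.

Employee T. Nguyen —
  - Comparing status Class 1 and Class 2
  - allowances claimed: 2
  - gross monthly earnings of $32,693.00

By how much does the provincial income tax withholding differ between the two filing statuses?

$977.44

Provincial Income Tax (Class 1): taxable = $32,693.00 − 2×$1,104.00 = $30,485.00
  $2,392.88 + 32.08% × ($30,485.00 − $16,800.00) = $2,392.88 + 32.08% × $13,685.00 = $6,783.03
Provincial Income Tax (Class 2): taxable = $32,693.00 − 2×$1,104.00 = $30,485.00
  $3,040.80 + 25.4% × ($30,485.00 − $19,600.00) = $3,040.80 + 25.4% × $10,885.00 = $5,805.59
Difference: |$6,783.03 − $5,805.59| = $977.44 (higher under Class 1)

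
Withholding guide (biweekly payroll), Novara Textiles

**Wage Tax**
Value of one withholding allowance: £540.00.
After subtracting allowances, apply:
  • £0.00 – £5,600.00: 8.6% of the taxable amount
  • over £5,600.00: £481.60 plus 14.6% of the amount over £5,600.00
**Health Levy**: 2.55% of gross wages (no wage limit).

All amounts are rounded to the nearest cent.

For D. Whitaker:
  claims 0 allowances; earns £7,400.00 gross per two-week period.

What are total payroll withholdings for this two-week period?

£933.10

Wage Tax: taxable = £7,400.00
  £481.60 + 14.6% × (£7,400.00 − £5,600.00) = £481.60 + 14.6% × £1,800.00 = £744.40
Health Levy: 2.55% × £7,400.00 = £188.70
Total: £744.40 + £188.70 = £933.10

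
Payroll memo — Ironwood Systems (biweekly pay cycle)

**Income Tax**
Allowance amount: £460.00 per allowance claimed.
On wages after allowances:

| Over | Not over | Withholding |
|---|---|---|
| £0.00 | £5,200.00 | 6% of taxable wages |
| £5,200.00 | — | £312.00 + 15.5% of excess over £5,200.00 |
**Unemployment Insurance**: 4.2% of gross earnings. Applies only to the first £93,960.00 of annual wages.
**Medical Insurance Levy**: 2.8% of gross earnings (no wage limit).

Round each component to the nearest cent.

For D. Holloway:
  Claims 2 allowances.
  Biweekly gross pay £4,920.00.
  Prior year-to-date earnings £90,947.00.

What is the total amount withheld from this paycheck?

£504.31

Income Tax: taxable = £4,920.00 − 2×£460.00 = £4,000.00
  6% × £4,000.00 = £240.00
Unemployment Insurance: cap £93,960.00 − YTD £90,947.00 = £3,013.00 subject; 4.2% × £3,013.00 = £126.55
Medical Insurance Levy: 2.8% × £4,920.00 = £137.76
Total: £240.00 + £126.55 + £137.76 = £504.31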